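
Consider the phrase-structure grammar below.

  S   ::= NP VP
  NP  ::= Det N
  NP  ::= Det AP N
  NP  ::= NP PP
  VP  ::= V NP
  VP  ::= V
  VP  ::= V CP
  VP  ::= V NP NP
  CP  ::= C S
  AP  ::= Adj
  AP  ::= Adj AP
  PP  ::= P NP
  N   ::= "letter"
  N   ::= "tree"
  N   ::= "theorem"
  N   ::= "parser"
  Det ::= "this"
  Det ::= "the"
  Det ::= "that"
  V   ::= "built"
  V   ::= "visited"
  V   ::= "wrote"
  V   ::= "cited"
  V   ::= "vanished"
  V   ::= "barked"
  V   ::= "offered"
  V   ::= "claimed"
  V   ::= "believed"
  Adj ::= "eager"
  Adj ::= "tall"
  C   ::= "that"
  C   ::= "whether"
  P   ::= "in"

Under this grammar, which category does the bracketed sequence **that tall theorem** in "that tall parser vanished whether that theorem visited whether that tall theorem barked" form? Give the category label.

S
  NP
    Det: that
    AP
      Adj: tall
    N: parser
  VP
    V: vanished
    CP
      C: whether
      S
        NP
          Det: that
          N: theorem
        VP
          V: visited
          CP
            C: whether
            S
              NP
                Det: that
                AP
                  Adj: tall
                N: theorem
              VP
                V: barked
The span 'that tall theorem' is the NP node built by NP → Det AP N.

NP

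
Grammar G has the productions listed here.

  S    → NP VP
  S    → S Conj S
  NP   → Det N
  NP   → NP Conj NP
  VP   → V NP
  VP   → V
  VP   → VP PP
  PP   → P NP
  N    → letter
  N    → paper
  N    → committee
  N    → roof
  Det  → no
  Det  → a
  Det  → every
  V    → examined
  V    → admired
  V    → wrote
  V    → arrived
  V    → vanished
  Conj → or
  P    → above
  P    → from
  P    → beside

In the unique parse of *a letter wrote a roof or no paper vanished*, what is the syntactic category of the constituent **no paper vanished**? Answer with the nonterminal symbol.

[S [S [NP [Det a] [N letter]] [VP [V wrote] [NP [Det a] [N roof]]]] [Conj or] [S [NP [Det no] [N paper]] [VP [V vanished]]]]
The span 'no paper vanished' is the S node built by S → NP VP.

S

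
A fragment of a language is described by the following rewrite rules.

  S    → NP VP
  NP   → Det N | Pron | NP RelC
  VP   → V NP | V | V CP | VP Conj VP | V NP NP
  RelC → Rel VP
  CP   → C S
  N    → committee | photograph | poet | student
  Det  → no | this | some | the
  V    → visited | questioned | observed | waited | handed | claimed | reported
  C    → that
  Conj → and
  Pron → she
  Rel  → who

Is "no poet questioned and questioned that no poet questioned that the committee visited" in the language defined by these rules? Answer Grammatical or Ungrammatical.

Grammatical

[S [NP [Det no] [N poet]] [VP [VP [V questioned]] [Conj and] [VP [V questioned] [CP [C that] [S [NP [Det no] [N poet]] [VP [V questioned] [CP [C that] [S [NP [Det the] [N committee]] [VP [V visited]]]]]]]]]]
Every word is introduced by a lexical rule and the phrasal rules combine the resulting categories into a single S.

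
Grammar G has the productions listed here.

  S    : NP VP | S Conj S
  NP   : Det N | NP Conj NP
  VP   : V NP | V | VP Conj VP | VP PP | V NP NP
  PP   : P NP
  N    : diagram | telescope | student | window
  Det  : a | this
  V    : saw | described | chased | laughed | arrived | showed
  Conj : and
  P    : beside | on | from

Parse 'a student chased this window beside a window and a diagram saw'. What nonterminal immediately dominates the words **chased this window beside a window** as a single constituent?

VP

S
  S
    NP
      Det: a
      N: student
    VP
      VP
        V: chased
        NP
          Det: this
          N: window
      PP
        P: beside
        NP
          Det: a
          N: window
  Conj: and
  S
    NP
      Det: a
      N: diagram
    VP
      V: saw
The span 'chased this window beside a window' is the VP node built by VP → VP PP.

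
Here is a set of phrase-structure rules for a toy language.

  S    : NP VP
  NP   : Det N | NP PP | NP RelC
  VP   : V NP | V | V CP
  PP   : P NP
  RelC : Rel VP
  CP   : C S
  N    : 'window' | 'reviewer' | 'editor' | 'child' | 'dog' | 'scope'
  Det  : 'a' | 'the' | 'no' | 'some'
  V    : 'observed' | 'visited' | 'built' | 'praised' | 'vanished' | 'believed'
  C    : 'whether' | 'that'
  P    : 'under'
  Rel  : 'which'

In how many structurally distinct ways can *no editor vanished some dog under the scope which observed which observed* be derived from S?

Two of the 3 distinct bracketings:
[S [NP [Det no] [N editor]] [VP [V vanished] [NP [NP [Det some] [N dog]] [PP [P under] [NP [NP [NP [Det the] [N scope]] [RelC [Rel which] [VP [V observed]]]] [RelC [Rel which] [VP [V observed]]]]]]]]
[S [NP [Det no] [N editor]] [VP [V vanished] [NP [NP [NP [Det some] [N dog]] [PP [P under] [NP [NP [Det the] [N scope]] [RelC [Rel which] [VP [V observed]]]]]] [RelC [Rel which] [VP [V observed]]]]]]
The trees differ in how a recursive rule is bracketed over the same span.

3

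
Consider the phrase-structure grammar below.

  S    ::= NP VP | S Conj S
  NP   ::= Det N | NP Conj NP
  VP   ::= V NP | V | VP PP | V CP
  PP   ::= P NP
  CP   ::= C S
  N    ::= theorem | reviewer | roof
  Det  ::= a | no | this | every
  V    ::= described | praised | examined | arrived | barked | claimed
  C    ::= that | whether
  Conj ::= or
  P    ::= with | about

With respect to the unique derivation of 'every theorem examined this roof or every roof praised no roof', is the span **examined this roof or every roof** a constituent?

No

[S [S [NP [Det every] [N theorem]] [VP [V examined] [NP [Det this] [N roof]]]] [Conj or] [S [NP [Det every] [N roof]] [VP [V praised] [NP [Det no] [N roof]]]]]
The smallest constituent containing 'examined this roof or every roof' is the S spanning 'every theorem examined this roof or every roof praised no roof'; no single node in the tree dominates exactly the given words.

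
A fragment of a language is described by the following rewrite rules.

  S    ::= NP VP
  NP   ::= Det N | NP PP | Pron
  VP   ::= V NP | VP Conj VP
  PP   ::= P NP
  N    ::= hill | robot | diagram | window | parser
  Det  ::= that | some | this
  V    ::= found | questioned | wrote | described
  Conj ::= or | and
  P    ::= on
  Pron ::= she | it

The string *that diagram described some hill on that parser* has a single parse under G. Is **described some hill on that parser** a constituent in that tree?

Yes

[S [NP [Det that] [N diagram]] [VP [V described] [NP [NP [Det some] [N hill]] [PP [P on] [NP [Det that] [N parser]]]]]]
The words 'described some hill on that parser' are exhaustively dominated by a single VP node (built by VP → V NP), so they form a constituent.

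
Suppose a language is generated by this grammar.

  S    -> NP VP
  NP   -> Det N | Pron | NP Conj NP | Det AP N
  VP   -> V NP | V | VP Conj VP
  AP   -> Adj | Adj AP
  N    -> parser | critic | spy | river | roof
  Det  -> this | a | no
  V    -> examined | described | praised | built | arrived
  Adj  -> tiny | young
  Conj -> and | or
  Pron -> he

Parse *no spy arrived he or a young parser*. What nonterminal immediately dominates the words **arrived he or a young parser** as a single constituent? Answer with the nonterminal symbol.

[S [NP [Det no] [N spy]] [VP [V arrived] [NP [NP [Pron he]] [Conj or] [NP [Det a] [AP [Adj young]] [N parser]]]]]
The span 'arrived he or a young parser' is the VP node built by VP → V NP.

VP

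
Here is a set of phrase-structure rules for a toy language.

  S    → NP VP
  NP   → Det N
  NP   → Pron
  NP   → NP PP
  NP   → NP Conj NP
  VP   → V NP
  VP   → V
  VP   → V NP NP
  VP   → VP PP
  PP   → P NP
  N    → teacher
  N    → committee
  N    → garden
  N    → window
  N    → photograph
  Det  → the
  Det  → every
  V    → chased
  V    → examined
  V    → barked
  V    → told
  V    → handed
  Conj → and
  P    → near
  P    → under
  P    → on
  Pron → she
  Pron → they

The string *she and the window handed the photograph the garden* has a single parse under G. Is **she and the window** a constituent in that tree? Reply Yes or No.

Yes

[S [NP [NP [Pron she]] [Conj and] [NP [Det the] [N window]]] [VP [V handed] [NP [Det the] [N photograph]] [NP [Det the] [N garden]]]]
The words 'she and the window' are exhaustively dominated by a single NP node (built by NP → NP Conj NP), so they form a constituent.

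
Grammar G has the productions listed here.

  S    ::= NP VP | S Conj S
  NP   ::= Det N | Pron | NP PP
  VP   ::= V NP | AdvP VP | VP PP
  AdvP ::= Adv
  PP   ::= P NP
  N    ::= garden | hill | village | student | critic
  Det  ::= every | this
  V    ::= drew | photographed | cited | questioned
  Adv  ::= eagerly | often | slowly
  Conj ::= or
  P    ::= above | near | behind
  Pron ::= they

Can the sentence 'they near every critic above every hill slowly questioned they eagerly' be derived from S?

Ungrammatical

For S → NP VP, every NP-prefix leaves a non-VP remainder: after 'they' the remainder is not a VP; after 'they near every critic' the remainder is not a VP; after 'they near every critic above every hill' the remainder is not a VP. The alternative S rule S → S Conj S likewise has no satisfying split.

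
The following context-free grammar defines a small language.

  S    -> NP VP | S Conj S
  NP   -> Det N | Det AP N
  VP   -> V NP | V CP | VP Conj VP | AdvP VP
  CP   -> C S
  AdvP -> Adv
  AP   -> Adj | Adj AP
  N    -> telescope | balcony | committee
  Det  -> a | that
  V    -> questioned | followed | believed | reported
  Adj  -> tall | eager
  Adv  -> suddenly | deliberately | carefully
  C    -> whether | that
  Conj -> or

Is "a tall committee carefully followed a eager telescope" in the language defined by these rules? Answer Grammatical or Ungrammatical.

[S [NP [Det a] [AP [Adj tall]] [N committee]] [VP [AdvP [Adv carefully]] [VP [V followed] [NP [Det a] [AP [Adj eager]] [N telescope]]]]]
Each bracket corresponds to one application of a listed rule, so the string is derivable from S.

Grammatical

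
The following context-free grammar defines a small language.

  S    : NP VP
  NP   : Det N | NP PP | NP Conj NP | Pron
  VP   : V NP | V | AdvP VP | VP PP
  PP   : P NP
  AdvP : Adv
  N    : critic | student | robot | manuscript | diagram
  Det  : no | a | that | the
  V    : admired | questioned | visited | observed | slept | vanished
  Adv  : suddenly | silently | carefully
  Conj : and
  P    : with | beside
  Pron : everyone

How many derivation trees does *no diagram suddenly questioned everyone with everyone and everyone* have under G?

4

Two of the 4 distinct bracketings:
[S [NP [Det no] [N diagram]] [VP [AdvP [Adv suddenly]] [VP [V questioned] [NP [NP [Pron everyone]] [PP [P with] [NP [NP [Pron everyone]] [Conj and] [NP [Pron everyone]]]]]]]]
[S [NP [Det no] [N diagram]] [VP [AdvP [Adv suddenly]] [VP [V questioned] [NP [NP [NP [Pron everyone]] [PP [P with] [NP [Pron everyone]]]] [Conj and] [NP [Pron everyone]]]]]]
The trees differ in how a recursive rule is bracketed over the same span.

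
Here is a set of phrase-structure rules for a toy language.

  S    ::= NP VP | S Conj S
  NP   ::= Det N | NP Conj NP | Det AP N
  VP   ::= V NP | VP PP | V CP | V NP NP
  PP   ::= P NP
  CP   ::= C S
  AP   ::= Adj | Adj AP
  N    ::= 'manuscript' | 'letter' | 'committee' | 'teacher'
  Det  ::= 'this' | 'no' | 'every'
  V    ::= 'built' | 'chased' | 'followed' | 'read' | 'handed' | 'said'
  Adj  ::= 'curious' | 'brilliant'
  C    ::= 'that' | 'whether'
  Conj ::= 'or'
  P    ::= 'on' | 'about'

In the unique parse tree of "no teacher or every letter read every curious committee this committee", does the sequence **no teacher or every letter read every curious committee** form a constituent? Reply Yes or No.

No

[S [NP [NP [Det no] [N teacher]] [Conj or] [NP [Det every] [N letter]]] [VP [V read] [NP [Det every] [AP [Adj curious]] [N committee]] [NP [Det this] [N committee]]]]
The smallest constituent containing 'no teacher or every letter read every curious committee' is the S spanning 'no teacher or every letter read every curious committee this committee'; no single node in the tree dominates exactly the given words.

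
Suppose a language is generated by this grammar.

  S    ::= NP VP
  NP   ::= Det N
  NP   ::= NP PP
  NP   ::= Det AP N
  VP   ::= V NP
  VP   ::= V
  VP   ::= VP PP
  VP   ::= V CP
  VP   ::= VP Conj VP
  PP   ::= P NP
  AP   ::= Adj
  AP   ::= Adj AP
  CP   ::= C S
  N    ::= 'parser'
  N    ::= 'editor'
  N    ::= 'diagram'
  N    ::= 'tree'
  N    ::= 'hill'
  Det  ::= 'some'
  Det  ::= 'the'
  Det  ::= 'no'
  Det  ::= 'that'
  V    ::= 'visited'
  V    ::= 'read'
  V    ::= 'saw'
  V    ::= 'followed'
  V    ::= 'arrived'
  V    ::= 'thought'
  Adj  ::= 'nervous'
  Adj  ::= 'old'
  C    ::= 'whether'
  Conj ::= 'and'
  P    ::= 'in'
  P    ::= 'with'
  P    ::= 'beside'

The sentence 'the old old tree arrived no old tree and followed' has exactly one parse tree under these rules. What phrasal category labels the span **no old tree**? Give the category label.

NP

[S [NP [Det the] [AP [Adj old] [AP [Adj old]]] [N tree]] [VP [VP [V arrived] [NP [Det no] [AP [Adj old]] [N tree]]] [Conj and] [VP [V followed]]]]
The span 'no old tree' is the NP node built by NP → Det AP N.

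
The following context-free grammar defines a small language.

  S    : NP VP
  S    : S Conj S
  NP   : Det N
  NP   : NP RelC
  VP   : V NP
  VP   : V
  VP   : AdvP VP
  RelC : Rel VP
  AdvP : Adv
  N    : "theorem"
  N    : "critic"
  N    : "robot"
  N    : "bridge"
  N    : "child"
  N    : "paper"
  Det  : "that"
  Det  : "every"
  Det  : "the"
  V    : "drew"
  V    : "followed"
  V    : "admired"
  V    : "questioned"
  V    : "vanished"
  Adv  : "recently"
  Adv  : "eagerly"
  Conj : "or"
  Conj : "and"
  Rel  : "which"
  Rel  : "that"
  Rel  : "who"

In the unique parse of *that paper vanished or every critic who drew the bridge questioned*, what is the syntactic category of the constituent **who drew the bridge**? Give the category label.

[S [S [NP [Det that] [N paper]] [VP [V vanished]]] [Conj or] [S [NP [NP [Det every] [N critic]] [RelC [Rel who] [VP [V drew] [NP [Det the] [N bridge]]]]] [VP [V questioned]]]]
The span 'who drew the bridge' is the RelC node built by RelC → Rel VP.

RelC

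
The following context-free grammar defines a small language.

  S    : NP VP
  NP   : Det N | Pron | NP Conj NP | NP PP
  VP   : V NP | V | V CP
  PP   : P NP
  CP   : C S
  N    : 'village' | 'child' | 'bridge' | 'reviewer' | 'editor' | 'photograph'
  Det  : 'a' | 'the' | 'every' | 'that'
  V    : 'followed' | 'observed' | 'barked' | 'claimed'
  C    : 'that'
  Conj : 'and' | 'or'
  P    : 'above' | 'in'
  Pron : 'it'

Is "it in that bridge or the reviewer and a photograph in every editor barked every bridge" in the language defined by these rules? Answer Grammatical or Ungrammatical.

Grammatical

S
  NP
    NP
      NP
        Pron: it
      PP
        P: in
        NP
          Det: that
          N: bridge
    Conj: or
    NP
      NP
        Det: the
        N: reviewer
      Conj: and
      NP
        NP
          Det: a
          N: photograph
        PP
          P: in
          NP
            Det: every
            N: editor
  VP
    V: barked
    NP
      Det: every
      N: bridge
Each bracket corresponds to one application of a listed rule, so the string is derivable from S.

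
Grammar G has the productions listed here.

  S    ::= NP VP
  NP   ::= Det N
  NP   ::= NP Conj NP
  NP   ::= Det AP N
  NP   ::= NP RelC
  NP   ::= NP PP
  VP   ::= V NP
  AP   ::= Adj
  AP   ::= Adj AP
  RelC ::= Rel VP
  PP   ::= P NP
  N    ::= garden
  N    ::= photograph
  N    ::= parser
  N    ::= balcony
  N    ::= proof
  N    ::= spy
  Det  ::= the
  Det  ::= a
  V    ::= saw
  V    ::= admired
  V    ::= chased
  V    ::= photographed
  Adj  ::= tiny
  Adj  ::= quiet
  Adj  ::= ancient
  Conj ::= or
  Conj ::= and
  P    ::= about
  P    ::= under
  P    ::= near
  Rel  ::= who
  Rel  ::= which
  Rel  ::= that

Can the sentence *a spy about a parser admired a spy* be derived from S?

S
  NP
    NP
      Det: a
      N: spy
    PP
      P: about
      NP
        Det: a
        N: parser
  VP
    V: admired
    NP
      Det: a
      N: spy
Every word is introduced by a lexical rule and the phrasal rules combine the resulting categories into a single S.

Grammatical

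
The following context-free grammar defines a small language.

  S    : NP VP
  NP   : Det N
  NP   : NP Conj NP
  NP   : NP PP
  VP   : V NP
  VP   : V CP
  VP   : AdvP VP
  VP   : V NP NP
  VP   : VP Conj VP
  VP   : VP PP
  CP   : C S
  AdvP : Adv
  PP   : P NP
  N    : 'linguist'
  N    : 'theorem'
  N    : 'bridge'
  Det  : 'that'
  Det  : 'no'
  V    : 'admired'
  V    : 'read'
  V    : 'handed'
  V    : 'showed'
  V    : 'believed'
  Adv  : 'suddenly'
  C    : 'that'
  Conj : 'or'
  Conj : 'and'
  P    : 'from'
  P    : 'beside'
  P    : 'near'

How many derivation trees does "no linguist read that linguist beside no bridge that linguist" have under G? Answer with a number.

1

[S [NP [Det no] [N linguist]] [VP [V read] [NP [NP [Det that] [N linguist]] [PP [P beside] [NP [Det no] [N bridge]]]] [NP [Det that] [N linguist]]]]
No rule offers an alternative attachment or grouping for any span, so this is the only derivation.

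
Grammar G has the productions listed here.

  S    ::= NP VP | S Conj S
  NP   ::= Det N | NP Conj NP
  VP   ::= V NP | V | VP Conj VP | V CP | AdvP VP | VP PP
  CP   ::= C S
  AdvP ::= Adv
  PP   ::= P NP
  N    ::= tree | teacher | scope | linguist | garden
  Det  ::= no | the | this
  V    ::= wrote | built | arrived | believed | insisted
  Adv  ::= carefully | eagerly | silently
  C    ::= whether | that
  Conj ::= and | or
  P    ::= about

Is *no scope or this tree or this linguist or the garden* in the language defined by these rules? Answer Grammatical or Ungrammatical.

For S → NP VP, every NP-prefix leaves a non-VP remainder: after 'no scope' the remainder is not a VP; after 'no scope or this tree' the remainder is not a VP; after 'no scope or this tree or this linguist' the remainder is not a VP. The alternative S rule S → S Conj S likewise has no satisfying split.

Ungrammatical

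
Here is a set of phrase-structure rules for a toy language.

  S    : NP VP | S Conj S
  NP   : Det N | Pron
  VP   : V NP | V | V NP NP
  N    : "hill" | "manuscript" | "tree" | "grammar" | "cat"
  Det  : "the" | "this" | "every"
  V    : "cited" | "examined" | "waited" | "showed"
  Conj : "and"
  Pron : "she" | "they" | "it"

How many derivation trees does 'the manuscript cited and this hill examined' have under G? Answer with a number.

1

[S [S [NP [Det the] [N manuscript]] [VP [V cited]]] [Conj and] [S [NP [Det this] [N hill]] [VP [V examined]]]]
No rule offers an alternative attachment or grouping for any span, so this is the only derivation.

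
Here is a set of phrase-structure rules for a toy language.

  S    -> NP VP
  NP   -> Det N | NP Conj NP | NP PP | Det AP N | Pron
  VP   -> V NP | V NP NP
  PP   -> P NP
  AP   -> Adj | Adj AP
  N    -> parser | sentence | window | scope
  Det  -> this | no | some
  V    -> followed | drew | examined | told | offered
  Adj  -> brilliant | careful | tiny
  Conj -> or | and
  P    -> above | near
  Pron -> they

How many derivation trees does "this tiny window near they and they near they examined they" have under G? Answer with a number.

5

Two of the 5 distinct bracketings:
[S [NP [NP [NP [Det this] [AP [Adj tiny]] [N window]] [PP [P near] [NP [Pron they]]]] [Conj and] [NP [NP [Pron they]] [PP [P near] [NP [Pron they]]]]] [VP [V examined] [NP [Pron they]]]]
[S [NP [NP [Det this] [AP [Adj tiny]] [N window]] [PP [P near] [NP [NP [Pron they]] [Conj and] [NP [NP [Pron they]] [PP [P near] [NP [Pron they]]]]]]] [VP [V examined] [NP [Pron they]]]]
The trees differ in how a recursive rule is bracketed over the same span.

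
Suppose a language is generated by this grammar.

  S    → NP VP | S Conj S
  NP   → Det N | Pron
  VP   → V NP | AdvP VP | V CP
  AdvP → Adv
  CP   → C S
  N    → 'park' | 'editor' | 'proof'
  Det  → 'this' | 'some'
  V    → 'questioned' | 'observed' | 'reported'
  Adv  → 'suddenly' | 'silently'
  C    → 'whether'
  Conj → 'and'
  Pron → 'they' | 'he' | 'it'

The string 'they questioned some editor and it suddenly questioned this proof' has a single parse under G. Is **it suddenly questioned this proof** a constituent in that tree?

Yes

[S [S [NP [Pron they]] [VP [V questioned] [NP [Det some] [N editor]]]] [Conj and] [S [NP [Pron it]] [VP [AdvP [Adv suddenly]] [VP [V questioned] [NP [Det this] [N proof]]]]]]
The words 'it suddenly questioned this proof' are exhaustively dominated by a single S node (built by S → NP VP), so they form a constituent.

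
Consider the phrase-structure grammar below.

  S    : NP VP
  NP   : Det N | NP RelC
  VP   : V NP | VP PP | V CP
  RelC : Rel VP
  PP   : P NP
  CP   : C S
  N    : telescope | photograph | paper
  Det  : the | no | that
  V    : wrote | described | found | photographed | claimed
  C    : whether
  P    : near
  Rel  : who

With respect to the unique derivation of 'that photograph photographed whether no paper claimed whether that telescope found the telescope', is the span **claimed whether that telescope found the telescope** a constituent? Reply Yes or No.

[S [NP [Det that] [N photograph]] [VP [V photographed] [CP [C whether] [S [NP [Det no] [N paper]] [VP [V claimed] [CP [C whether] [S [NP [Det that] [N telescope]] [VP [V found] [NP [Det the] [N telescope]]]]]]]]]]
The words 'claimed whether that telescope found the telescope' are exhaustively dominated by a single VP node (built by VP → V CP), so they form a constituent.

Yes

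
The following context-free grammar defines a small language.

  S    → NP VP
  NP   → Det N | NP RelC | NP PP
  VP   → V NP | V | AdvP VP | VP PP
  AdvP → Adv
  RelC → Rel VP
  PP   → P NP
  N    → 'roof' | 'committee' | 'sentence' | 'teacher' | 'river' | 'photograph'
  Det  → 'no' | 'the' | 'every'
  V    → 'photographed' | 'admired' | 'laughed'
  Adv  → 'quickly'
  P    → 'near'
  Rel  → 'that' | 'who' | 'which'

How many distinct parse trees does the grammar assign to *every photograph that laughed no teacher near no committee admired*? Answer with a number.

3

Two of the 3 distinct bracketings:
[S [NP [NP [Det every] [N photograph]] [RelC [Rel that] [VP [V laughed] [NP [NP [Det no] [N teacher]] [PP [P near] [NP [Det no] [N committee]]]]]]] [VP [V admired]]]
[S [NP [NP [Det every] [N photograph]] [RelC [Rel that] [VP [VP [V laughed] [NP [Det no] [N teacher]]] [PP [P near] [NP [Det no] [N committee]]]]]] [VP [V admired]]]
The difference turns on whether NP → NP PP is used at the relevant span, versus an alternative expansion of NP.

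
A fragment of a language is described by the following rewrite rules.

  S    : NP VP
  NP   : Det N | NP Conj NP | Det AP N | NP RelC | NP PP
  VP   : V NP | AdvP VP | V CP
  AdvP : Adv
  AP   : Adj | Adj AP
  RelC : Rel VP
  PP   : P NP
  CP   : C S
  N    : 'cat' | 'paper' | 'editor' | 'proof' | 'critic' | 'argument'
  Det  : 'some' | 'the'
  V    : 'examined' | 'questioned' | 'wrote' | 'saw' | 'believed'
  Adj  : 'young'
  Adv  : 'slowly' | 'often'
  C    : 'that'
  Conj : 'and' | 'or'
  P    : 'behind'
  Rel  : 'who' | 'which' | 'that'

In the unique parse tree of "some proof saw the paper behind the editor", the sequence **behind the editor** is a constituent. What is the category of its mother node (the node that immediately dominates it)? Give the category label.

S
  NP
    Det: some
    N: proof
  VP
    V: saw
    NP
      NP
        Det: the
        N: paper
      PP
        P: behind
        NP
          Det: the
          N: editor
The span 'behind the editor' is the PP node built by PP → P NP.
Its mother is the NP built by NP → NP PP.

NP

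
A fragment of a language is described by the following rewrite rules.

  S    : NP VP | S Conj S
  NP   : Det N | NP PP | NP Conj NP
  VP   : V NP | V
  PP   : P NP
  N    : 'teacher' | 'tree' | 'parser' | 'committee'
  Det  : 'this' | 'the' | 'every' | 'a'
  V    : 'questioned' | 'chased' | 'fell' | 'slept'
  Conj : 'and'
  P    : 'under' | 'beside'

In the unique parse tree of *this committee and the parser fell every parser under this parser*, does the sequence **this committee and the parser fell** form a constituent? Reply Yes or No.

[S [NP [NP [Det this] [N committee]] [Conj and] [NP [Det the] [N parser]]] [VP [V fell] [NP [NP [Det every] [N parser]] [PP [P under] [NP [Det this] [N parser]]]]]]
The smallest constituent containing 'this committee and the parser fell' is the S spanning 'this committee and the parser fell every parser under this parser'; no single node in the tree dominates exactly the given words.

No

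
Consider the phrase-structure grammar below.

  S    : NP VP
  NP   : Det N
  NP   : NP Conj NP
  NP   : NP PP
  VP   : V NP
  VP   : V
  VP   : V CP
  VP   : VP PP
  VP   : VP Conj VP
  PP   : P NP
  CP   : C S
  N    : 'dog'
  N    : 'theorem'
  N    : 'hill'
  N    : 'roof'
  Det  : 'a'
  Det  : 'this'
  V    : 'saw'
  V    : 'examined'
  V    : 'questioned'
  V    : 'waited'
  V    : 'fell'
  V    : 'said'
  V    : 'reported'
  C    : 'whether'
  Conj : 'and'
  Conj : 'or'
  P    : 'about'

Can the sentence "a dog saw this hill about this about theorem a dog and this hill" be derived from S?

A Det word can never sit immediately before a P word in any string this grammar generates, so the substring 'this about' rules out a derivation.

Ungrammatical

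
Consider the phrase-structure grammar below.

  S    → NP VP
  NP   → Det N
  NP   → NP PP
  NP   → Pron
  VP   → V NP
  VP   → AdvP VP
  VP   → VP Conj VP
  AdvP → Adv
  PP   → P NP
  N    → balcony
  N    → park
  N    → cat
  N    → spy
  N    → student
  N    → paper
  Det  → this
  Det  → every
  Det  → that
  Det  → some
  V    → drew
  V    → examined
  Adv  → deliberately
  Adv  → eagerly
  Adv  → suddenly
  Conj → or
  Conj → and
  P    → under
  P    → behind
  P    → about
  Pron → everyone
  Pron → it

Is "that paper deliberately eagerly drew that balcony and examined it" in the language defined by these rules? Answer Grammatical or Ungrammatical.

S
  NP
    Det: that
    N: paper
  VP
    AdvP
      Adv: deliberately
    VP
      AdvP
        Adv: eagerly
      VP
        VP
          V: drew
          NP
            Det: that
            N: balcony
        Conj: and
        VP
          V: examined
          NP
            Pron: it
Every word is introduced by a lexical rule and the phrasal rules combine the resulting categories into a single S.

Grammatical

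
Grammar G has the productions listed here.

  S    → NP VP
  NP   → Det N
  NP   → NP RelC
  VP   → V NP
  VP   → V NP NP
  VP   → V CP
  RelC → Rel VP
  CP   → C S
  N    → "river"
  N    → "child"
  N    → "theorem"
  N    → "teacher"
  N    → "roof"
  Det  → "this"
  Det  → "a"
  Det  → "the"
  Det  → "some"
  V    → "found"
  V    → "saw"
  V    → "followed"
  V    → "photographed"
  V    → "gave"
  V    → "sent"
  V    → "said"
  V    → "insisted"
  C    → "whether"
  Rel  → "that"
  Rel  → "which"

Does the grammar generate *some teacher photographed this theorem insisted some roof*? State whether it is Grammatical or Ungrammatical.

For S → NP VP, the only prefix that parses as NP is 'some teacher', but the remainder 'photographed this theorem insisted some roof' is not a VP under these rules.

Ungrammatical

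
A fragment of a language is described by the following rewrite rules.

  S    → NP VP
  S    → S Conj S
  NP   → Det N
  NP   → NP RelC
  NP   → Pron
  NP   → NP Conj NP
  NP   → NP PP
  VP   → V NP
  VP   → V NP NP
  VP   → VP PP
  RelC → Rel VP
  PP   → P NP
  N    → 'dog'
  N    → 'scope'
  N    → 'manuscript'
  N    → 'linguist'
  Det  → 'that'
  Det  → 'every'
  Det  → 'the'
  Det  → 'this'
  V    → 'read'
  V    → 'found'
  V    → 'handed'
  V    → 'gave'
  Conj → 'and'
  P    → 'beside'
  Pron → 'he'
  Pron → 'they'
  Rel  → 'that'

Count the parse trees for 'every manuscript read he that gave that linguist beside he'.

Two of the 4 distinct bracketings:
[S [NP [Det every] [N manuscript]] [VP [V read] [NP [NP [Pron he]] [RelC [Rel that] [VP [V gave] [NP [NP [Det that] [N linguist]] [PP [P beside] [NP [Pron he]]]]]]]]]
[S [NP [Det every] [N manuscript]] [VP [V read] [NP [NP [Pron he]] [RelC [Rel that] [VP [VP [V gave] [NP [Det that] [N linguist]]] [PP [P beside] [NP [Pron he]]]]]]]]
The difference turns on whether NP → NP PP is used at the relevant span, versus an alternative expansion of NP.

4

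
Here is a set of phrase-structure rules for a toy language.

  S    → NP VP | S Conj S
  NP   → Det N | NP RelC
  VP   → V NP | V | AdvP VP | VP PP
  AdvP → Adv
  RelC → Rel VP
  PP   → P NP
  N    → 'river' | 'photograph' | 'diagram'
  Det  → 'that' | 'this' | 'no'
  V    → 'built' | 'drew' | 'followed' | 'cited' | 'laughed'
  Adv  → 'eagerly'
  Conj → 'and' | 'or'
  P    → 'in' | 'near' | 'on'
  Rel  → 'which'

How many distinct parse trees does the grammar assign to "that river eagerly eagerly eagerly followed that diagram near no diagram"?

Two of the 4 distinct bracketings:
[S [NP [Det that] [N river]] [VP [AdvP [Adv eagerly]] [VP [AdvP [Adv eagerly]] [VP [AdvP [Adv eagerly]] [VP [VP [V followed] [NP [Det that] [N diagram]]] [PP [P near] [NP [Det no] [N diagram]]]]]]]]
[S [NP [Det that] [N river]] [VP [AdvP [Adv eagerly]] [VP [AdvP [Adv eagerly]] [VP [VP [AdvP [Adv eagerly]] [VP [V followed] [NP [Det that] [N diagram]]]] [PP [P near] [NP [Det no] [N diagram]]]]]]]
The trees differ in how a recursive rule is bracketed over the same span.

4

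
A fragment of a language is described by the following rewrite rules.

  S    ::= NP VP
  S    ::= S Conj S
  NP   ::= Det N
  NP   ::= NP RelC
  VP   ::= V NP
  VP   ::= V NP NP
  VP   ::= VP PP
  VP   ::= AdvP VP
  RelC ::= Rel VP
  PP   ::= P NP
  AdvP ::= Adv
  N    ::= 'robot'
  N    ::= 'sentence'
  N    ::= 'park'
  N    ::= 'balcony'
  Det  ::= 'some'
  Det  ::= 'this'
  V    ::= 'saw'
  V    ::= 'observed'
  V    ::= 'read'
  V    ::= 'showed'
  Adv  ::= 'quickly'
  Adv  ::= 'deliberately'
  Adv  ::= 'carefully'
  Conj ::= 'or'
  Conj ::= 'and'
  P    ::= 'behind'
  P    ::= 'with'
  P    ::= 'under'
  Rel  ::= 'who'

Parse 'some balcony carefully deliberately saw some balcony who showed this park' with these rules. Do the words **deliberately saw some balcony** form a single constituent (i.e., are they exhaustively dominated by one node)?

[S [NP [Det some] [N balcony]] [VP [AdvP [Adv carefully]] [VP [AdvP [Adv deliberately]] [VP [V saw] [NP [NP [Det some] [N balcony]] [RelC [Rel who] [VP [V showed] [NP [Det this] [N park]]]]]]]]]
The smallest constituent containing 'deliberately saw some balcony' is the VP spanning 'deliberately saw some balcony who showed this park'; no single node in the tree dominates exactly the given words.

No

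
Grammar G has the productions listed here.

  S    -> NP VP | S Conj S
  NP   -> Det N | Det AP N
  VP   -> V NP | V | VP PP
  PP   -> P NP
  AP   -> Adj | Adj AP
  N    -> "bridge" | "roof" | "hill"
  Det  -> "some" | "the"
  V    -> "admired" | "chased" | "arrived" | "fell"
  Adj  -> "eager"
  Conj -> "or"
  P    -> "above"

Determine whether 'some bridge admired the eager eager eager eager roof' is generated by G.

S
  NP
    Det: some
    N: bridge
  VP
    V: admired
    NP
      Det: the
      AP
        Adj: eager
        AP
          Adj: eager
          AP
            Adj: eager
            AP
              Adj: eager
      N: roof
Every word is introduced by a lexical rule and the phrasal rules combine the resulting categories into a single S.

Grammatical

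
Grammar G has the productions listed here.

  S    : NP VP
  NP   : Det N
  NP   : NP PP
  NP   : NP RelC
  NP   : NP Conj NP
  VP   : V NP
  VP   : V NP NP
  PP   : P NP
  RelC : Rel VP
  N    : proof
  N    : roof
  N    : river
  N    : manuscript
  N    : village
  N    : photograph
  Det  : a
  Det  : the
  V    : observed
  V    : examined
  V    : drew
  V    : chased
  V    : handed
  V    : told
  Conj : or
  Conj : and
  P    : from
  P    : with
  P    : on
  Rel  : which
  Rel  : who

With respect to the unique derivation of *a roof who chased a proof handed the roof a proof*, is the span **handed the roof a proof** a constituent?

Yes

[S [NP [NP [Det a] [N roof]] [RelC [Rel who] [VP [V chased] [NP [Det a] [N proof]]]]] [VP [V handed] [NP [Det the] [N roof]] [NP [Det a] [N proof]]]]
The words 'handed the roof a proof' are exhaustively dominated by a single VP node (built by VP → V NP NP), so they form a constituent.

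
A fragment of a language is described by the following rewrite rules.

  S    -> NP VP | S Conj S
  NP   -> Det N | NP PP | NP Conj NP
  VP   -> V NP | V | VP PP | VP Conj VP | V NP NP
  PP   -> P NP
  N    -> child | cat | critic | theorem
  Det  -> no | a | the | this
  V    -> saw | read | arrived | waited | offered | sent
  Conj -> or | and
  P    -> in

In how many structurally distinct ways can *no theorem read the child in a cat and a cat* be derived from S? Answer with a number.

3

Two of the 3 distinct bracketings:
[S [NP [Det no] [N theorem]] [VP [V read] [NP [NP [Det the] [N child]] [PP [P in] [NP [NP [Det a] [N cat]] [Conj and] [NP [Det a] [N cat]]]]]]]
[S [NP [Det no] [N theorem]] [VP [V read] [NP [NP [NP [Det the] [N child]] [PP [P in] [NP [Det a] [N cat]]]] [Conj and] [NP [Det a] [N cat]]]]]
The trees differ in how a recursive rule is bracketed over the same span.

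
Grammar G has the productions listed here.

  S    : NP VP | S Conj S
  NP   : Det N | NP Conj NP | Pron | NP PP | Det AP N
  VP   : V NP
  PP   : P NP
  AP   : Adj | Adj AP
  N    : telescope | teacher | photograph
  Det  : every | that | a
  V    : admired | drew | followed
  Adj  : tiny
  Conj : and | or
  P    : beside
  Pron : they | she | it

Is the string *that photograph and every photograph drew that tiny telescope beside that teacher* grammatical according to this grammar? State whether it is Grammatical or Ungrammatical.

[S [NP [NP [Det that] [N photograph]] [Conj and] [NP [Det every] [N photograph]]] [VP [V drew] [NP [NP [Det that] [AP [Adj tiny]] [N telescope]] [PP [P beside] [NP [Det that] [N teacher]]]]]]
Each bracket corresponds to one application of a listed rule, so the string is derivable from S.

Grammatical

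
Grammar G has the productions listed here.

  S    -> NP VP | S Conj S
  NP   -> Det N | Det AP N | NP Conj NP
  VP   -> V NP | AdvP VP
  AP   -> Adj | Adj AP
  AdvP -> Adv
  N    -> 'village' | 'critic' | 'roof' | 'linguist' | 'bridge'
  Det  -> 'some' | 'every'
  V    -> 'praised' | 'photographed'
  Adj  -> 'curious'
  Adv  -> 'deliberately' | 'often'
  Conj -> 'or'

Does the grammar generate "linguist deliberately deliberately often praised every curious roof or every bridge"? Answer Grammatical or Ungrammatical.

Ungrammatical

For S → NP VP, no prefix of the string parses as an NP. The alternative S rule S → S Conj S likewise has no satisfying split.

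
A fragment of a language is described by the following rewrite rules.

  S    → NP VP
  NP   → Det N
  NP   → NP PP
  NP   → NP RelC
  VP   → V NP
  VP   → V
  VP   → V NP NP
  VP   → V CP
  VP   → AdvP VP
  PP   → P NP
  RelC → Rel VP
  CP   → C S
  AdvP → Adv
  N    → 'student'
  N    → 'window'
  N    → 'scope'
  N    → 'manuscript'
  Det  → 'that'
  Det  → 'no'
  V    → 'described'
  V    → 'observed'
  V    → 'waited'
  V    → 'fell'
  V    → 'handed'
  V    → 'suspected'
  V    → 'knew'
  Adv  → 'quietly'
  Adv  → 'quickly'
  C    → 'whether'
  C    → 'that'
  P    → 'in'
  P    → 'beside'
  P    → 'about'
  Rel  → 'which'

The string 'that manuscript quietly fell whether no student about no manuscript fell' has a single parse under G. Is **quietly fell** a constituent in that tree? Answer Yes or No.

No

[S [NP [Det that] [N manuscript]] [VP [AdvP [Adv quietly]] [VP [V fell] [CP [C whether] [S [NP [NP [Det no] [N student]] [PP [P about] [NP [Det no] [N manuscript]]]] [VP [V fell]]]]]]]
The smallest constituent containing 'quietly fell' is the VP spanning 'quietly fell whether no student about no manuscript fell'; no single node in the tree dominates exactly the given words.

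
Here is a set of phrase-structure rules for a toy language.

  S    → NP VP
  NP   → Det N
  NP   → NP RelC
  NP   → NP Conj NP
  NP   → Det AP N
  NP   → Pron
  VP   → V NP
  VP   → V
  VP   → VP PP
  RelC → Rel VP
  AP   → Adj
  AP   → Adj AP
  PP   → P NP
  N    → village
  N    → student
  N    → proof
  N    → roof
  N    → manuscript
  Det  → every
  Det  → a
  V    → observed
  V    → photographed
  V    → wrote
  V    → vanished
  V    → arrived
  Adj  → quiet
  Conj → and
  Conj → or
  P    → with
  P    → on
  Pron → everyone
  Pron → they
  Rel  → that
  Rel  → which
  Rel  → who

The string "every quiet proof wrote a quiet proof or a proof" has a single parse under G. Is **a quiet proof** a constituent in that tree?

Yes

[S [NP [Det every] [AP [Adj quiet]] [N proof]] [VP [V wrote] [NP [NP [Det a] [AP [Adj quiet]] [N proof]] [Conj or] [NP [Det a] [N proof]]]]]
The words 'a quiet proof' are exhaustively dominated by a single NP node (built by NP → Det AP N), so they form a constituent.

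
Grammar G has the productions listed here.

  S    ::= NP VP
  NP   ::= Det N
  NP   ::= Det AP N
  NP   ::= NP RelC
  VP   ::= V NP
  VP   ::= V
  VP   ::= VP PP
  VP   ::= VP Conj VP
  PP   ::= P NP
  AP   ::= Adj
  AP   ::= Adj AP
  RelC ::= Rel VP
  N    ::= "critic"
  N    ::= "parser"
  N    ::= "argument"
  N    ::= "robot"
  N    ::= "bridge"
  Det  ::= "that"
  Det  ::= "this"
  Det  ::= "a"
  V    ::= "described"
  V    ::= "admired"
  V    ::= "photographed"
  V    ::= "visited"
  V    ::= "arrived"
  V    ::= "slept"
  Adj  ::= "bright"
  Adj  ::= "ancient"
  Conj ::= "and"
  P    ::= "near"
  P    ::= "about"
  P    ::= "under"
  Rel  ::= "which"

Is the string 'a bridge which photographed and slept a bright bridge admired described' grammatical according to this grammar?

Ungrammatical

For S → NP VP, every NP-prefix leaves a non-VP remainder: after 'a bridge' the remainder is not a VP; after 'a bridge which photographed' the remainder is not a VP; after 'a bridge which photographed and slept' the remainder is not a VP (and 1 more).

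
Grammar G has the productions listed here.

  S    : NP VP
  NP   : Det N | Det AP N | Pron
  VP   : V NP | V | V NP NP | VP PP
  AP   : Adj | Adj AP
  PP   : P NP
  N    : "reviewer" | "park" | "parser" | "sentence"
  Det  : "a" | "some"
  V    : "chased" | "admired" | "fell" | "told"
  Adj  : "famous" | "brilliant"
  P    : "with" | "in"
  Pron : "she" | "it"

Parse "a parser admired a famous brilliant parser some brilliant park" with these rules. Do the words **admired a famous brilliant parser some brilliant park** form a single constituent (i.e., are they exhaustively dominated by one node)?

[S [NP [Det a] [N parser]] [VP [V admired] [NP [Det a] [AP [Adj famous] [AP [Adj brilliant]]] [N parser]] [NP [Det some] [AP [Adj brilliant]] [N park]]]]
The words 'admired a famous brilliant parser some brilliant park' are exhaustively dominated by a single VP node (built by VP → V NP NP), so they form a constituent.

Yes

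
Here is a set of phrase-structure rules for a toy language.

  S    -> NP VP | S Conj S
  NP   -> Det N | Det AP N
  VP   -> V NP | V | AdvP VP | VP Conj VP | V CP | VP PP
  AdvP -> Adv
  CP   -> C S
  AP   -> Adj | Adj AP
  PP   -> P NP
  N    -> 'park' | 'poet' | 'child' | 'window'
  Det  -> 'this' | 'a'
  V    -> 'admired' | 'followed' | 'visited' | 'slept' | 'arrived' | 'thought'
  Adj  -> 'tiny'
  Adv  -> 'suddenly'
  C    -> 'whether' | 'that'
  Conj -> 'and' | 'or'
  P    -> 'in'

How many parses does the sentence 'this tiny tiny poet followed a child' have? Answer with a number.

1

[S [NP [Det this] [AP [Adj tiny] [AP [Adj tiny]]] [N poet]] [VP [V followed] [NP [Det a] [N child]]]]
No rule offers an alternative attachment or grouping for any span, so this is the only derivation.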